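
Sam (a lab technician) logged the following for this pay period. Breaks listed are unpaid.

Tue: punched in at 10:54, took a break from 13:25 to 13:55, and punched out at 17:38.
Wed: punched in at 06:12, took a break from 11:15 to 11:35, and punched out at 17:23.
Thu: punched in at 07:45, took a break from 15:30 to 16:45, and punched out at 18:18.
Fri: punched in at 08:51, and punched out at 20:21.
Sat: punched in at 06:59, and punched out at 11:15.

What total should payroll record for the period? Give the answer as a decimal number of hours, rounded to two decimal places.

Tue: 10:54–17:38 = 6 h 44 min; less 30 min break → 6 h 14 min
Wed: 06:12–17:23 = 11 h 11 min; less 20 min break → 10 h 51 min
Thu: 07:45–18:18 = 10 h 33 min; less 75 min break → 9 h 18 min
Fri: 08:51–20:21 = 11 h 30 min
Sat: 06:59–11:15 = 4 h 16 min
Total: 6 h 14 min + 10 h 51 min + 9 h 18 min + 11 h 30 min + 4 h 16 min = 42 h 9 min.

42.15 hours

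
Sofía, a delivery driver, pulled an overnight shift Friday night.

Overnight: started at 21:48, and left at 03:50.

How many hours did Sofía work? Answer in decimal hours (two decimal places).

Overnight: 21:48 → midnight = 2 h 12 min; midnight → 03:50 = 3 h 50 min; span 6 h 2 min

6.03 hours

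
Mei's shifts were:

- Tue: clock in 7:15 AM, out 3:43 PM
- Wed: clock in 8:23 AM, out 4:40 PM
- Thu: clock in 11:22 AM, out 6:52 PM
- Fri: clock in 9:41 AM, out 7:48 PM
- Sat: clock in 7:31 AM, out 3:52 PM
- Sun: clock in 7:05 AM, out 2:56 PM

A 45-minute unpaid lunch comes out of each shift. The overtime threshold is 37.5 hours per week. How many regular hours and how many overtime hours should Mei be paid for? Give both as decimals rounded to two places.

Regular 37.50 hours, overtime 8.57 hours

Tue: 7:15 AM–3:43 PM = 8 h 28 min; less 45 min break → 7 h 43 min
Wed: 8:23 AM–4:40 PM = 8 h 17 min; less 45 min break → 7 h 32 min
Thu: 11:22 AM–6:52 PM = 7 h 30 min; less 45 min break → 6 h 45 min
Fri: 9:41 AM–7:48 PM = 10 h 7 min; less 45 min break → 9 h 22 min
Sat: 7:31 AM–3:52 PM = 8 h 21 min; less 45 min break → 7 h 36 min
Sun: 7:05 AM–2:56 PM = 7 h 51 min; less 45 min break → 7 h 6 min
Total worked: 46 h 4 min = 46.07 h.
Threshold 37.5 h → overtime 8 h 34 min, regular 37 h 30 min.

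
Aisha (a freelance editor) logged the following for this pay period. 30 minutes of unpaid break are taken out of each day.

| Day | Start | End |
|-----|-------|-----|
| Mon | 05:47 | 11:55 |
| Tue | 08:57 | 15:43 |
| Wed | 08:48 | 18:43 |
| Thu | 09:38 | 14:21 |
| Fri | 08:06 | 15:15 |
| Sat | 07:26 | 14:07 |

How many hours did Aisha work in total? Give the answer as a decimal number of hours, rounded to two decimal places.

Mon: 05:47–11:55 = 6 h 8 min; less 30 min break → 5 h 38 min
Tue: 08:57–15:43 = 6 h 46 min; less 30 min break → 6 h 16 min
Wed: 08:48–18:43 = 9 h 55 min; less 30 min break → 9 h 25 min
Thu: 09:38–14:21 = 4 h 43 min; less 30 min break → 4 h 13 min
Fri: 08:06–15:15 = 7 h 9 min; less 30 min break → 6 h 39 min
Sat: 07:26–14:07 = 6 h 41 min; less 30 min break → 6 h 11 min
Total: 5 h 38 min + 6 h 16 min + 9 h 25 min + 4 h 13 min + 6 h 39 min + 6 h 11 min = 38 h 22 min.

38.37 hours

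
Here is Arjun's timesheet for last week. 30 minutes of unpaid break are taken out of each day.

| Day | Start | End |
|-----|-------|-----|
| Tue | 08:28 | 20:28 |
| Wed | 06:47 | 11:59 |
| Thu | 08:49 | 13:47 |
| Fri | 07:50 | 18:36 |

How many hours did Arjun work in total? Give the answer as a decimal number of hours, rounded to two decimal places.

Tue: 08:28–20:28 = 12 h 0 min; less 30 min break → 11 h 30 min
Wed: 06:47–11:59 = 5 h 12 min; less 30 min break → 4 h 42 min
Thu: 08:49–13:47 = 4 h 58 min; less 30 min break → 4 h 28 min
Fri: 07:50–18:36 = 10 h 46 min; less 30 min break → 10 h 16 min
Total: 11 h 30 min + 4 h 42 min + 4 h 28 min + 10 h 16 min = 30 h 56 min.

30.93 hours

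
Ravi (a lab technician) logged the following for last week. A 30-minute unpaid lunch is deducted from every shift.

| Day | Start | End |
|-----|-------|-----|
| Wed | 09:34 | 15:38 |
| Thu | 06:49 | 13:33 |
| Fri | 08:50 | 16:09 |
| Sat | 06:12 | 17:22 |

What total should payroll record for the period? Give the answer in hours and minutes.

Wed: 09:34–15:38 = 6 h 4 min; less 30 min break → 5 h 34 min
Thu: 06:49–13:33 = 6 h 44 min; less 30 min break → 6 h 14 min
Fri: 08:50–16:09 = 7 h 19 min; less 30 min break → 6 h 49 min
Sat: 06:12–17:22 = 11 h 10 min; less 30 min break → 10 h 40 min
Total: 5 h 34 min + 6 h 14 min + 6 h 49 min + 10 h 40 min = 29 h 17 min.

29 h 17 min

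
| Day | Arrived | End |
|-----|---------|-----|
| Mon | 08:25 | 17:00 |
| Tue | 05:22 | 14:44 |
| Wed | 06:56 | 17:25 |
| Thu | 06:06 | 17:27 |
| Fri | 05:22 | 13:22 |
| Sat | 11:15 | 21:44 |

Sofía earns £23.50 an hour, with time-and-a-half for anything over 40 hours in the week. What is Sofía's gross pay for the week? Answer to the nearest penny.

£1583.90

Mon: 08:25–17:00 = 8 h 35 min
Tue: 05:22–14:44 = 9 h 22 min
Wed: 06:56–17:25 = 10 h 29 min
Thu: 06:06–17:27 = 11 h 21 min
Fri: 05:22–13:22 = 8 h 0 min
Sat: 11:15–21:44 = 10 h 29 min
Total worked: 58 h 16 min = 3496 min.
Regular 40 h 0 min = 2400 min at £23.50/h; overtime 18 h 16 min = 1096 min at £35.25/h.
Pay = (2400 × £23.50 + 1096 × £35.25) ÷ 60 = £1583.90.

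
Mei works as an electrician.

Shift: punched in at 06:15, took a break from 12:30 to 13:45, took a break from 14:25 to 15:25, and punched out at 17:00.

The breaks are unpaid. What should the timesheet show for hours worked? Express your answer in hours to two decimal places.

8.50 hours

Shift: 06:15–17:00 = 10 h 45 min; less 135 min break → 8 h 30 min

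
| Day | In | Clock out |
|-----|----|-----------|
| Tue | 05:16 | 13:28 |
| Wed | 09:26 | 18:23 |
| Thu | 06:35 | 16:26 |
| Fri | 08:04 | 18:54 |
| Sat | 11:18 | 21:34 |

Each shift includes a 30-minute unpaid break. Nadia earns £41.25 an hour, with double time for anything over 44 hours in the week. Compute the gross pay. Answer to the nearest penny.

£1947.00

Tue: 05:16–13:28 = 8 h 12 min; less 30 min break → 7 h 42 min
Wed: 09:26–18:23 = 8 h 57 min; less 30 min break → 8 h 27 min
Thu: 06:35–16:26 = 9 h 51 min; less 30 min break → 9 h 21 min
Fri: 08:04–18:54 = 10 h 50 min; less 30 min break → 10 h 20 min
Sat: 11:18–21:34 = 10 h 16 min; less 30 min break → 9 h 46 min
Total worked: 45 h 36 min = 2736 min.
Regular 44 h 0 min = 2640 min at £41.25/h; overtime 1 h 36 min = 96 min at £82.50/h.
Pay = (2640 × £41.25 + 96 × £82.50) ÷ 60 = £1947.00.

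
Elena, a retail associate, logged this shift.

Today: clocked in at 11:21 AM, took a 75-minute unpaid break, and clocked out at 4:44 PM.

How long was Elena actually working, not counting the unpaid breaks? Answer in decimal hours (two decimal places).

Today: 11:21 AM–4:44 PM = 5 h 23 min; less 75 min break → 4 h 8 min

4.13 hours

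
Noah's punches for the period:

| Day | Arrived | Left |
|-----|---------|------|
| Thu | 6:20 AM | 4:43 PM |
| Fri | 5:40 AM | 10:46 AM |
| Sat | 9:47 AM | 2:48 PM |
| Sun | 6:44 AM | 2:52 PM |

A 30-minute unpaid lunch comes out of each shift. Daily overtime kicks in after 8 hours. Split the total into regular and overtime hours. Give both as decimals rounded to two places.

Regular 24.75 hours, overtime 1.88 hours

Thu: 6:20 AM–4:43 PM = 10 h 23 min; less 30 min break → 9 h 53 min
Fri: 5:40 AM–10:46 AM = 5 h 6 min; less 30 min break → 4 h 36 min
Sat: 9:47 AM–2:48 PM = 5 h 1 min; less 30 min break → 4 h 31 min
Sun: 6:44 AM–2:52 PM = 8 h 8 min; less 30 min break → 7 h 38 min
Thu reg 8 h 0 min / OT 1 h 53 min; Fri reg 4 h 36 min / OT 0 h 0 min; Sat reg 4 h 31 min / OT 0 h 0 min; Sun reg 7 h 38 min / OT 0 h 0 min.
Totals: regular 24 h 45 min, overtime 1 h 53 min.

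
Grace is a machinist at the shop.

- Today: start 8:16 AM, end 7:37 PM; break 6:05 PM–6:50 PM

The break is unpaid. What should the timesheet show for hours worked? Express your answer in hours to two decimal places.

Today: 8:16 AM–7:37 PM = 11 h 21 min; less 45 min break → 10 h 36 min

10.60 hours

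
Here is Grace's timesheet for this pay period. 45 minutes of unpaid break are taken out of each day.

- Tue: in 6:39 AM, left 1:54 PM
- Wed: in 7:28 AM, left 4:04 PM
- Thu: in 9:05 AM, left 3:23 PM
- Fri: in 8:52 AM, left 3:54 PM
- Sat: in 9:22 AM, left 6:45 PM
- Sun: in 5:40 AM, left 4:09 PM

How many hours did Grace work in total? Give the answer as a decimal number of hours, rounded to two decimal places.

Tue: 6:39 AM–1:54 PM = 7 h 15 min; less 45 min break → 6 h 30 min
Wed: 7:28 AM–4:04 PM = 8 h 36 min; less 45 min break → 7 h 51 min
Thu: 9:05 AM–3:23 PM = 6 h 18 min; less 45 min break → 5 h 33 min
Fri: 8:52 AM–3:54 PM = 7 h 2 min; less 45 min break → 6 h 17 min
Sat: 9:22 AM–6:45 PM = 9 h 23 min; less 45 min break → 8 h 38 min
Sun: 5:40 AM–4:09 PM = 10 h 29 min; less 45 min break → 9 h 44 min
Total: 6 h 30 min + 7 h 51 min + 5 h 33 min + 6 h 17 min + 8 h 38 min + 9 h 44 min = 44 h 33 min.

44.55 hours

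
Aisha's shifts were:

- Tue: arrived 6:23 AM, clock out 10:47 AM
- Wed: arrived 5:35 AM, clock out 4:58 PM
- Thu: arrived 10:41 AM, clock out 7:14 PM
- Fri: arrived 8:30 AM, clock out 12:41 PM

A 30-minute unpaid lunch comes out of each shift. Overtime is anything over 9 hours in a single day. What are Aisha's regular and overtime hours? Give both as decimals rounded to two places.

Tue: 6:23 AM–10:47 AM = 4 h 24 min; less 30 min break → 3 h 54 min
Wed: 5:35 AM–4:58 PM = 11 h 23 min; less 30 min break → 10 h 53 min
Thu: 10:41 AM–7:14 PM = 8 h 33 min; less 30 min break → 8 h 3 min
Fri: 8:30 AM–12:41 PM = 4 h 11 min; less 30 min break → 3 h 41 min
Tue reg 3 h 54 min / OT 0 h 0 min; Wed reg 9 h 0 min / OT 1 h 53 min; Thu reg 8 h 3 min / OT 0 h 0 min; Fri reg 3 h 41 min / OT 0 h 0 min.
Totals: regular 24 h 38 min, overtime 1 h 53 min.

Regular 24.63 hours, overtime 1.88 hours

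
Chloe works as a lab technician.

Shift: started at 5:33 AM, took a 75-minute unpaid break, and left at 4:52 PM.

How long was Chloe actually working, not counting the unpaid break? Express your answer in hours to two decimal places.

Shift: 5:33 AM–4:52 PM = 11 h 19 min; less 75 min break → 10 h 4 min

10.07 hours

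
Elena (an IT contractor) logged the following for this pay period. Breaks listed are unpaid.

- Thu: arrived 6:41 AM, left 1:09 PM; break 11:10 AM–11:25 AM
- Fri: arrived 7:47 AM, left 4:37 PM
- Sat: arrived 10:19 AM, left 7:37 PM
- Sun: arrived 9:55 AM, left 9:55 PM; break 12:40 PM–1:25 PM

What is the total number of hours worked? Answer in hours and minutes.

Thu: 6:41 AM–1:09 PM = 6 h 28 min; less 15 min break → 6 h 13 min
Fri: 7:47 AM–4:37 PM = 8 h 50 min
Sat: 10:19 AM–7:37 PM = 9 h 18 min
Sun: 9:55 AM–9:55 PM = 12 h 0 min; less 45 min break → 11 h 15 min
Total: 6 h 13 min + 8 h 50 min + 9 h 18 min + 11 h 15 min = 35 h 36 min.

35 h 36 min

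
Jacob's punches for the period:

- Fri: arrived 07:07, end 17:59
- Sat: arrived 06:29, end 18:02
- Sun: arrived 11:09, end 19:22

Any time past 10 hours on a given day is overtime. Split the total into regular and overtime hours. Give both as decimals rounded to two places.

Regular 28.22 hours, overtime 2.42 hours

Fri: 07:07–17:59 = 10 h 52 min
Sat: 06:29–18:02 = 11 h 33 min
Sun: 11:09–19:22 = 8 h 13 min
Fri reg 10 h 0 min / OT 0 h 52 min; Sat reg 10 h 0 min / OT 1 h 33 min; Sun reg 8 h 13 min / OT 0 h 0 min.
Totals: regular 28 h 13 min, overtime 2 h 25 min.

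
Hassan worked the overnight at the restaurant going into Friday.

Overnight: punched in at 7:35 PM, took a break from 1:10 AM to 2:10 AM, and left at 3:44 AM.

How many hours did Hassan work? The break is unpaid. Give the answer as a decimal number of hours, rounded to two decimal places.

Overnight: 7:35 PM → midnight = 4 h 25 min; midnight → 3:44 AM = 3 h 44 min; span 8 h 9 min; less 60 min break → 7 h 9 min

7.15 hours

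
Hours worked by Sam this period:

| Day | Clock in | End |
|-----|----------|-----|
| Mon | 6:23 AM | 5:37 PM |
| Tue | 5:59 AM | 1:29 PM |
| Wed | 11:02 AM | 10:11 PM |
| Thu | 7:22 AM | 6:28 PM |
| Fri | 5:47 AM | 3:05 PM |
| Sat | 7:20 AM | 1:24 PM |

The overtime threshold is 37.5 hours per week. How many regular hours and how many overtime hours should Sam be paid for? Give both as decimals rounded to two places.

Mon: 6:23 AM–5:37 PM = 11 h 14 min
Tue: 5:59 AM–1:29 PM = 7 h 30 min
Wed: 11:02 AM–10:11 PM = 11 h 9 min
Thu: 7:22 AM–6:28 PM = 11 h 6 min
Fri: 5:47 AM–3:05 PM = 9 h 18 min
Sat: 7:20 AM–1:24 PM = 6 h 4 min
Total worked: 56 h 21 min = 56.35 h.
Threshold 37.5 h → overtime 18 h 51 min, regular 37 h 30 min.

Regular 37.50 hours, overtime 18.85 hours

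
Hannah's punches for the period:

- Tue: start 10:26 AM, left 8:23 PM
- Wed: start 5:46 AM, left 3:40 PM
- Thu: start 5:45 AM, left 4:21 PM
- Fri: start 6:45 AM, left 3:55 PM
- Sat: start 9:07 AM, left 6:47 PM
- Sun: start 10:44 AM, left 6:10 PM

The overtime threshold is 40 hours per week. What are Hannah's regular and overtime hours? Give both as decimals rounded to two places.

Regular 40.00 hours, overtime 16.72 hours

Tue: 10:26 AM–8:23 PM = 9 h 57 min
Wed: 5:46 AM–3:40 PM = 9 h 54 min
Thu: 5:45 AM–4:21 PM = 10 h 36 min
Fri: 6:45 AM–3:55 PM = 9 h 10 min
Sat: 9:07 AM–6:47 PM = 9 h 40 min
Sun: 10:44 AM–6:10 PM = 7 h 26 min
Total worked: 56 h 43 min = 56.72 h.
Threshold 40 h → overtime 16 h 43 min, regular 40 h 0 min.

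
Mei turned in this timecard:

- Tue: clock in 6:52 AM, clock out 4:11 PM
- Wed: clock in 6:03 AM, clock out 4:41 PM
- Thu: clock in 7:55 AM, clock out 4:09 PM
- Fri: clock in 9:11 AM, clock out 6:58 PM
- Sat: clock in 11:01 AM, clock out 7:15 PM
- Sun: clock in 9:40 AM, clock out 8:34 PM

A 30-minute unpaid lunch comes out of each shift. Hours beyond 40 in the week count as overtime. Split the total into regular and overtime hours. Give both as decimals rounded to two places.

Regular 40.00 hours, overtime 14.10 hours

Tue: 6:52 AM–4:11 PM = 9 h 19 min; less 30 min break → 8 h 49 min
Wed: 6:03 AM–4:41 PM = 10 h 38 min; less 30 min break → 10 h 8 min
Thu: 7:55 AM–4:09 PM = 8 h 14 min; less 30 min break → 7 h 44 min
Fri: 9:11 AM–6:58 PM = 9 h 47 min; less 30 min break → 9 h 17 min
Sat: 11:01 AM–7:15 PM = 8 h 14 min; less 30 min break → 7 h 44 min
Sun: 9:40 AM–8:34 PM = 10 h 54 min; less 30 min break → 10 h 24 min
Total worked: 54 h 6 min = 54.10 h.
Threshold 40 h → overtime 14 h 6 min, regular 40 h 0 min.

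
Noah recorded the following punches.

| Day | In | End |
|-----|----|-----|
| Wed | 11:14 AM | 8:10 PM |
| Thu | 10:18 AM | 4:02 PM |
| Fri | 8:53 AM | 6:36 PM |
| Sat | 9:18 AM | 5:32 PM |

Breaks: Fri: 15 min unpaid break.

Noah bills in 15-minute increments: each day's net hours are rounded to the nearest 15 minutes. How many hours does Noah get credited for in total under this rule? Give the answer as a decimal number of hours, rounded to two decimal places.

Wed: 11:14 AM–8:10 PM = 8 h 56 min → rounds to 9 h 0 min
Thu: 10:18 AM–4:02 PM = 5 h 44 min → rounds to 5 h 45 min
Fri: 8:53 AM–6:36 PM = 9 h 43 min − 15 min = 9 h 28 min → rounds to 9 h 30 min
Sat: 9:18 AM–5:32 PM = 8 h 14 min → rounds to 8 h 15 min
Total credited: 32 h 30 min.

32.50 hours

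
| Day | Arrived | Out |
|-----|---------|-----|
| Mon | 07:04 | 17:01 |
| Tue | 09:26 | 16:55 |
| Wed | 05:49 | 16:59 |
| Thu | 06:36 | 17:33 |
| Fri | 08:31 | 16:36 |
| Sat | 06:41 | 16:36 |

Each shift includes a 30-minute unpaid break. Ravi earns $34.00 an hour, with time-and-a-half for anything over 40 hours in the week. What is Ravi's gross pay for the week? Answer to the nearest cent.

$2102.05

Mon: 07:04–17:01 = 9 h 57 min; less 30 min break → 9 h 27 min
Tue: 09:26–16:55 = 7 h 29 min; less 30 min break → 6 h 59 min
Wed: 05:49–16:59 = 11 h 10 min; less 30 min break → 10 h 40 min
Thu: 06:36–17:33 = 10 h 57 min; less 30 min break → 10 h 27 min
Fri: 08:31–16:36 = 8 h 5 min; less 30 min break → 7 h 35 min
Sat: 06:41–16:36 = 9 h 55 min; less 30 min break → 9 h 25 min
Total worked: 54 h 33 min = 3273 min.
Regular 40 h 0 min = 2400 min at $34.00/h; overtime 14 h 33 min = 873 min at $51.00/h.
Pay = (2400 × $34.00 + 873 × $51.00) ÷ 60 = $2102.05.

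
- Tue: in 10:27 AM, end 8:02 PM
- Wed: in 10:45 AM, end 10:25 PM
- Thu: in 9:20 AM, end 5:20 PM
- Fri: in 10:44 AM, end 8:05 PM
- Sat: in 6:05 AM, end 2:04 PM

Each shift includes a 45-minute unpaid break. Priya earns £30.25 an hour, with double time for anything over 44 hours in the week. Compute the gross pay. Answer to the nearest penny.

£1295.71

Tue: 10:27 AM–8:02 PM = 9 h 35 min; less 45 min break → 8 h 50 min
Wed: 10:45 AM–10:25 PM = 11 h 40 min; less 45 min break → 10 h 55 min
Thu: 9:20 AM–5:20 PM = 8 h 0 min; less 45 min break → 7 h 15 min
Fri: 10:44 AM–8:05 PM = 9 h 21 min; less 45 min break → 8 h 36 min
Sat: 6:05 AM–2:04 PM = 7 h 59 min; less 45 min break → 7 h 14 min
Total worked: 42 h 50 min = 2570 min.
Regular 42 h 50 min = 2570 min at £30.25/h; overtime 0 h 0 min = 0 min at £60.50/h.
Pay = (2570 × £30.25 + 0 × £60.50) ÷ 60 = £1295.71.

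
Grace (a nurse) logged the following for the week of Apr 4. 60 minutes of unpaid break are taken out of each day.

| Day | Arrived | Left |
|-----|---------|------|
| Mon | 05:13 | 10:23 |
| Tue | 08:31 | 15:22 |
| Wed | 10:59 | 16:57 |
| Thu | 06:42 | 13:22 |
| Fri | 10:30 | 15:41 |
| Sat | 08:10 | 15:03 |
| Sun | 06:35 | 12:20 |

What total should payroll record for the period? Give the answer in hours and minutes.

35 h 28 min

Mon: 05:13–10:23 = 5 h 10 min; less 60 min break → 4 h 10 min
Tue: 08:31–15:22 = 6 h 51 min; less 60 min break → 5 h 51 min
Wed: 10:59–16:57 = 5 h 58 min; less 60 min break → 4 h 58 min
Thu: 06:42–13:22 = 6 h 40 min; less 60 min break → 5 h 40 min
Fri: 10:30–15:41 = 5 h 11 min; less 60 min break → 4 h 11 min
Sat: 08:10–15:03 = 6 h 53 min; less 60 min break → 5 h 53 min
Sun: 06:35–12:20 = 5 h 45 min; less 60 min break → 4 h 45 min
Total: 4 h 10 min + 5 h 51 min + 4 h 58 min + 5 h 40 min + 4 h 11 min + 5 h 53 min + 4 h 45 min = 35 h 28 min.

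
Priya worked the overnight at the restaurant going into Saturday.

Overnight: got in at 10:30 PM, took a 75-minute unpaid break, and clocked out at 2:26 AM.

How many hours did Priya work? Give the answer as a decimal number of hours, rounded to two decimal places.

2.68 hours

Overnight: 10:30 PM → midnight = 1 h 30 min; midnight → 2:26 AM = 2 h 26 min; span 3 h 56 min; less 75 min break → 2 h 41 min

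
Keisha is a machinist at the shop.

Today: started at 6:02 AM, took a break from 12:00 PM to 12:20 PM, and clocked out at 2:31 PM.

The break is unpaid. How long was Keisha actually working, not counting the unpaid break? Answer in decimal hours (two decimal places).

Today: 6:02 AM–2:31 PM = 8 h 29 min; less 20 min break → 8 h 9 min

8.15 hours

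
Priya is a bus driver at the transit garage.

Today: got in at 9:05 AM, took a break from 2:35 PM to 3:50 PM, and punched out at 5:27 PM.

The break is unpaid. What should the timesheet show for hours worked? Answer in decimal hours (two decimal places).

Today: 9:05 AM–5:27 PM = 8 h 22 min; less 75 min break → 7 h 7 min

7.12 hours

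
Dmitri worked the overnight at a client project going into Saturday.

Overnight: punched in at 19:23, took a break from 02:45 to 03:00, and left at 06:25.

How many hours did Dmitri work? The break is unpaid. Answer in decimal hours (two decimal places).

Overnight: 19:23 → midnight = 4 h 37 min; midnight → 06:25 = 6 h 25 min; span 11 h 2 min; less 15 min break → 10 h 47 min

10.78 hours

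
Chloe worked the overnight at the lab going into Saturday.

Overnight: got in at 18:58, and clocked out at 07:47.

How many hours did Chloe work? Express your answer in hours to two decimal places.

Overnight: 18:58 → midnight = 5 h 2 min; midnight → 07:47 = 7 h 47 min; span 12 h 49 min

12.82 hours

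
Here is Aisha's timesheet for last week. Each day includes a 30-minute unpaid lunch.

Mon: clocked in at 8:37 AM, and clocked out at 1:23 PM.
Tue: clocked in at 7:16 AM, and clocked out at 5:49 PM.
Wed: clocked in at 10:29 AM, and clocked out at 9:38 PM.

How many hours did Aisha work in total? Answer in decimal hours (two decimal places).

Mon: 8:37 AM–1:23 PM = 4 h 46 min; less 30 min break → 4 h 16 min
Tue: 7:16 AM–5:49 PM = 10 h 33 min; less 30 min break → 10 h 3 min
Wed: 10:29 AM–9:38 PM = 11 h 9 min; less 30 min break → 10 h 39 min
Total: 4 h 16 min + 10 h 3 min + 10 h 39 min = 24 h 58 min.

24.97 hours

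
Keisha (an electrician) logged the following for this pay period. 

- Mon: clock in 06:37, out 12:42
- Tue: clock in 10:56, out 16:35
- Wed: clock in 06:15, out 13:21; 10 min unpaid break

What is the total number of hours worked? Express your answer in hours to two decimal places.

Mon: 06:37–12:42 = 6 h 5 min
Tue: 10:56–16:35 = 5 h 39 min
Wed: 06:15–13:21 = 7 h 6 min; less 10 min break → 6 h 56 min
Total: 6 h 5 min + 5 h 39 min + 6 h 56 min = 18 h 40 min.

18.67 hours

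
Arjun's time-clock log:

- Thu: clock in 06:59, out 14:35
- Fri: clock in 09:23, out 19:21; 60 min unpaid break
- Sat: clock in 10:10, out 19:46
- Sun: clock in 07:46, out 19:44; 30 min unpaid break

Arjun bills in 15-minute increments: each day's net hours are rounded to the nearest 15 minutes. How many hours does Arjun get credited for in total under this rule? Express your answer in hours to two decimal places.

37.50 hours

Thu: 06:59–14:35 = 7 h 36 min → rounds to 7 h 30 min
Fri: 09:23–19:21 = 9 h 58 min − 60 min = 8 h 58 min → rounds to 9 h 0 min
Sat: 10:10–19:46 = 9 h 36 min → rounds to 9 h 30 min
Sun: 07:46–19:44 = 11 h 58 min − 30 min = 11 h 28 min → rounds to 11 h 30 min
Total credited: 37 h 30 min.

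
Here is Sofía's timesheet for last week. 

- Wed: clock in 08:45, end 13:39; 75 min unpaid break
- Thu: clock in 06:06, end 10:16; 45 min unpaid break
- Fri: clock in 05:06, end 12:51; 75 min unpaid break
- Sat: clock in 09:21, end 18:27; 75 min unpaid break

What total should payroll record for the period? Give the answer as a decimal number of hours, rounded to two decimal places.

Wed: 08:45–13:39 = 4 h 54 min; less 75 min break → 3 h 39 min
Thu: 06:06–10:16 = 4 h 10 min; less 45 min break → 3 h 25 min
Fri: 05:06–12:51 = 7 h 45 min; less 75 min break → 6 h 30 min
Sat: 09:21–18:27 = 9 h 6 min; less 75 min break → 7 h 51 min
Total: 3 h 39 min + 3 h 25 min + 6 h 30 min + 7 h 51 min = 21 h 25 min.

21.42 hours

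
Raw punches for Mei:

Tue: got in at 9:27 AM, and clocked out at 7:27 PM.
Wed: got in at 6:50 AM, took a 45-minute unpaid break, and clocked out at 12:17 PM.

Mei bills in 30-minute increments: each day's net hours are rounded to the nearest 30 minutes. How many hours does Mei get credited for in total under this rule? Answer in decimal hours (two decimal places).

Tue: 9:27 AM–7:27 PM = 10 h 0 min → rounds to 10 h 0 min
Wed: 6:50 AM–12:17 PM = 5 h 27 min − 45 min = 4 h 42 min → rounds to 4 h 30 min
Total credited: 14 h 30 min.

14.50 hours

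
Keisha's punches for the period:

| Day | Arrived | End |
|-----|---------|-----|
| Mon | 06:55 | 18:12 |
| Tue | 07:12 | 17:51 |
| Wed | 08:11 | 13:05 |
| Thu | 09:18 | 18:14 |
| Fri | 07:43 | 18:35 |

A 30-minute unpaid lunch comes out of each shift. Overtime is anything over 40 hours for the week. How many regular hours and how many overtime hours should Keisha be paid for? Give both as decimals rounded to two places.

Mon: 06:55–18:12 = 11 h 17 min; less 30 min break → 10 h 47 min
Tue: 07:12–17:51 = 10 h 39 min; less 30 min break → 10 h 9 min
Wed: 08:11–13:05 = 4 h 54 min; less 30 min break → 4 h 24 min
Thu: 09:18–18:14 = 8 h 56 min; less 30 min break → 8 h 26 min
Fri: 07:43–18:35 = 10 h 52 min; less 30 min break → 10 h 22 min
Total worked: 44 h 8 min = 44.13 h.
Threshold 40 h → overtime 4 h 8 min, regular 40 h 0 min.

Regular 40.00 hours, overtime 4.13 hours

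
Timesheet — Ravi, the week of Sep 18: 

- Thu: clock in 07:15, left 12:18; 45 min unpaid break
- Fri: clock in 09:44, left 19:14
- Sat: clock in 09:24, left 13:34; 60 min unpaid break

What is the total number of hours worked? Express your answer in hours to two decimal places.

16.97 hours

Thu: 07:15–12:18 = 5 h 3 min; less 45 min break → 4 h 18 min
Fri: 09:44–19:14 = 9 h 30 min
Sat: 09:24–13:34 = 4 h 10 min; less 60 min break → 3 h 10 min
Total: 4 h 18 min + 9 h 30 min + 3 h 10 min = 16 h 58 min.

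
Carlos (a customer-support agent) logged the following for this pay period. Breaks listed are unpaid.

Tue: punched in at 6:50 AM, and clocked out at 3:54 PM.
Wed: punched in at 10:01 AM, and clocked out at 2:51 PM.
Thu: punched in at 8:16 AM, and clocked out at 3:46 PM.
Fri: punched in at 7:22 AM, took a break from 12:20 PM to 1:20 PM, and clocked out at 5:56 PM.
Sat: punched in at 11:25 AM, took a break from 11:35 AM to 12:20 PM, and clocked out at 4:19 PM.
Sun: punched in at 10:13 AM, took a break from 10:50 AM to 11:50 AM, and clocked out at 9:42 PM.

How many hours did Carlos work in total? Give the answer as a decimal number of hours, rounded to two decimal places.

Tue: 6:50 AM–3:54 PM = 9 h 4 min
Wed: 10:01 AM–2:51 PM = 4 h 50 min
Thu: 8:16 AM–3:46 PM = 7 h 30 min
Fri: 7:22 AM–5:56 PM = 10 h 34 min; less 60 min break → 9 h 34 min
Sat: 11:25 AM–4:19 PM = 4 h 54 min; less 45 min break → 4 h 9 min
Sun: 10:13 AM–9:42 PM = 11 h 29 min; less 60 min break → 10 h 29 min
Total: 9 h 4 min + 4 h 50 min + 7 h 30 min + 9 h 34 min + 4 h 9 min + 10 h 29 min = 45 h 36 min.

45.60 hours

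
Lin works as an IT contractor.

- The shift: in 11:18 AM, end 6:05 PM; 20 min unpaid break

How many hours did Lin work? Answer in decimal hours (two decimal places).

6.45 hours

The shift: 11:18 AM–6:05 PM = 6 h 47 min; less 20 min break → 6 h 27 min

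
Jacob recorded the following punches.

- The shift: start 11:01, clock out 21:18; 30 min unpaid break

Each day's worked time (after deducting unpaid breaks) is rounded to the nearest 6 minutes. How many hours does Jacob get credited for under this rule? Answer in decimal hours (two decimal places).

The shift: 11:01–21:18 = 10 h 17 min − 30 min = 9 h 47 min → rounds to 9 h 48 min

9.80 hours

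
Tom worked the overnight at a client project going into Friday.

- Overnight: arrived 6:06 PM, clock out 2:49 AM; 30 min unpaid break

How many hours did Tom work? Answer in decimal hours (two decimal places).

Overnight: 6:06 PM → midnight = 5 h 54 min; midnight → 2:49 AM = 2 h 49 min; span 8 h 43 min; less 30 min break → 8 h 13 min

8.22 hours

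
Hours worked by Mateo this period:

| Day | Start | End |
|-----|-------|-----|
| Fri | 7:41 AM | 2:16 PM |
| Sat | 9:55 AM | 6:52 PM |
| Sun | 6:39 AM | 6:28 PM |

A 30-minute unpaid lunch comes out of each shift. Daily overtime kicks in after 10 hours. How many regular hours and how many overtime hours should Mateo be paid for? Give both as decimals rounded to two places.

Regular 24.53 hours, overtime 1.32 hours

Fri: 7:41 AM–2:16 PM = 6 h 35 min; less 30 min break → 6 h 5 min
Sat: 9:55 AM–6:52 PM = 8 h 57 min; less 30 min break → 8 h 27 min
Sun: 6:39 AM–6:28 PM = 11 h 49 min; less 30 min break → 11 h 19 min
Fri reg 6 h 5 min / OT 0 h 0 min; Sat reg 8 h 27 min / OT 0 h 0 min; Sun reg 10 h 0 min / OT 1 h 19 min.
Totals: regular 24 h 32 min, overtime 1 h 19 min.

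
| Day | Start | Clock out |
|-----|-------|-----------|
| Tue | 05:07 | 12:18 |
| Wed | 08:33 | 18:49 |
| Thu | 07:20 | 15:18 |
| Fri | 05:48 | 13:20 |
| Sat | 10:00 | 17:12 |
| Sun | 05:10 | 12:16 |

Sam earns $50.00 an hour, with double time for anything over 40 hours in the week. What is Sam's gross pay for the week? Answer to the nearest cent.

$2725.00

Tue: 05:07–12:18 = 7 h 11 min
Wed: 08:33–18:49 = 10 h 16 min
Thu: 07:20–15:18 = 7 h 58 min
Fri: 05:48–13:20 = 7 h 32 min
Sat: 10:00–17:12 = 7 h 12 min
Sun: 05:10–12:16 = 7 h 6 min
Total worked: 47 h 15 min = 2835 min.
Regular 40 h 0 min = 2400 min at $50.00/h; overtime 7 h 15 min = 435 min at $100.00/h.
Pay = (2400 × $50.00 + 435 × $100.00) ÷ 60 = $2725.00.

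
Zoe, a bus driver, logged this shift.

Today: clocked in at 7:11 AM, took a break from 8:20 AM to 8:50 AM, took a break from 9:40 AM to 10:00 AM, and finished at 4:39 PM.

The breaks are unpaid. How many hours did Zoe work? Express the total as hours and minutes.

Today: 7:11 AM–4:39 PM = 9 h 28 min; less 50 min break → 8 h 38 min

8 h 38 min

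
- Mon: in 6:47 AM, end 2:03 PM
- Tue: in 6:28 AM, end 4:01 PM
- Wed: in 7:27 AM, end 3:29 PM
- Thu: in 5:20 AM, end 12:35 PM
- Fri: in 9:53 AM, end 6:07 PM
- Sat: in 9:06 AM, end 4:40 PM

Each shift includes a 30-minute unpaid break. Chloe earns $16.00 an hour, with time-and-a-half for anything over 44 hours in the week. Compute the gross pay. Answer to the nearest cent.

$725.60

Mon: 6:47 AM–2:03 PM = 7 h 16 min; less 30 min break → 6 h 46 min
Tue: 6:28 AM–4:01 PM = 9 h 33 min; less 30 min break → 9 h 3 min
Wed: 7:27 AM–3:29 PM = 8 h 2 min; less 30 min break → 7 h 32 min
Thu: 5:20 AM–12:35 PM = 7 h 15 min; less 30 min break → 6 h 45 min
Fri: 9:53 AM–6:07 PM = 8 h 14 min; less 30 min break → 7 h 44 min
Sat: 9:06 AM–4:40 PM = 7 h 34 min; less 30 min break → 7 h 4 min
Total worked: 44 h 54 min = 2694 min.
Regular 44 h 0 min = 2640 min at $16.00/h; overtime 0 h 54 min = 54 min at $24.00/h.
Pay = (2640 × $16.00 + 54 × $24.00) ÷ 60 = $725.60.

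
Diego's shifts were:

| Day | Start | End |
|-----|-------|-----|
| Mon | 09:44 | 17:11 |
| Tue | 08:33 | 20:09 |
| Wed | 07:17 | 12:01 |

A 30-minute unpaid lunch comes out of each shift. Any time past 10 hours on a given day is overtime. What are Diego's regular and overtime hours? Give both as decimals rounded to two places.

Mon: 09:44–17:11 = 7 h 27 min; less 30 min break → 6 h 57 min
Tue: 08:33–20:09 = 11 h 36 min; less 30 min break → 11 h 6 min
Wed: 07:17–12:01 = 4 h 44 min; less 30 min break → 4 h 14 min
Mon reg 6 h 57 min / OT 0 h 0 min; Tue reg 10 h 0 min / OT 1 h 6 min; Wed reg 4 h 14 min / OT 0 h 0 min.
Totals: regular 21 h 11 min, overtime 1 h 6 min.

Regular 21.18 hours, overtime 1.10 hours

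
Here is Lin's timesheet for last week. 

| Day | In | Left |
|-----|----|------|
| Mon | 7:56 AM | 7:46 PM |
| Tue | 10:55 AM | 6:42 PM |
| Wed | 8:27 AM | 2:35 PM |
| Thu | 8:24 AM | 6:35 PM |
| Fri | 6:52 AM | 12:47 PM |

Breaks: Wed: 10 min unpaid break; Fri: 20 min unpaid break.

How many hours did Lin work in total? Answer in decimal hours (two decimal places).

41.35 hours

Mon: 7:56 AM–7:46 PM = 11 h 50 min
Tue: 10:55 AM–6:42 PM = 7 h 47 min
Wed: 8:27 AM–2:35 PM = 6 h 8 min; less 10 min break → 5 h 58 min
Thu: 8:24 AM–6:35 PM = 10 h 11 min
Fri: 6:52 AM–12:47 PM = 5 h 55 min; less 20 min break → 5 h 35 min
Total: 11 h 50 min + 7 h 47 min + 5 h 58 min + 10 h 11 min + 5 h 35 min = 41 h 21 min.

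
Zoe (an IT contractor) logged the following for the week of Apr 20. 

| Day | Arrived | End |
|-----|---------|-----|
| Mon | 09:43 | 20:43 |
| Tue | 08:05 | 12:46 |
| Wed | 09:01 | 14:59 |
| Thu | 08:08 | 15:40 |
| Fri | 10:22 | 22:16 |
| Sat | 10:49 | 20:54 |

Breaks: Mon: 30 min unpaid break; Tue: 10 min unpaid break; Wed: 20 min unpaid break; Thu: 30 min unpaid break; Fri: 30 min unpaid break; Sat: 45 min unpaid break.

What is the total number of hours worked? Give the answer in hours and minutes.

48 h 25 min

Mon: 09:43–20:43 = 11 h 0 min; less 30 min break → 10 h 30 min
Tue: 08:05–12:46 = 4 h 41 min; less 10 min break → 4 h 31 min
Wed: 09:01–14:59 = 5 h 58 min; less 20 min break → 5 h 38 min
Thu: 08:08–15:40 = 7 h 32 min; less 30 min break → 7 h 2 min
Fri: 10:22–22:16 = 11 h 54 min; less 30 min break → 11 h 24 min
Sat: 10:49–20:54 = 10 h 5 min; less 45 min break → 9 h 20 min
Total: 10 h 30 min + 4 h 31 min + 5 h 38 min + 7 h 2 min + 11 h 24 min + 9 h 20 min = 48 h 25 min.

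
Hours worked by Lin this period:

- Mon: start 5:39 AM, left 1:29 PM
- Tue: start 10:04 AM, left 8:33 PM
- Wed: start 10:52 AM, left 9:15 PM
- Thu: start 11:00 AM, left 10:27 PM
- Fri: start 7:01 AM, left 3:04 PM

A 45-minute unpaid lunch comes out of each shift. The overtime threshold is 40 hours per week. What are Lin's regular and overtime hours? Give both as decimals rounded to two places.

Regular 40.00 hours, overtime 4.45 hours

Mon: 5:39 AM–1:29 PM = 7 h 50 min; less 45 min break → 7 h 5 min
Tue: 10:04 AM–8:33 PM = 10 h 29 min; less 45 min break → 9 h 44 min
Wed: 10:52 AM–9:15 PM = 10 h 23 min; less 45 min break → 9 h 38 min
Thu: 11:00 AM–10:27 PM = 11 h 27 min; less 45 min break → 10 h 42 min
Fri: 7:01 AM–3:04 PM = 8 h 3 min; less 45 min break → 7 h 18 min
Total worked: 44 h 27 min = 44.45 h.
Threshold 40 h → overtime 4 h 27 min, regular 40 h 0 min.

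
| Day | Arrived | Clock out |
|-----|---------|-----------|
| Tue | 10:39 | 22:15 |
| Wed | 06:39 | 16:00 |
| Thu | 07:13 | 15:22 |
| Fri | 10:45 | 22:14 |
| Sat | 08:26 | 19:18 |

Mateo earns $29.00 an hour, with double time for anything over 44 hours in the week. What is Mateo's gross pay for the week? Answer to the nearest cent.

$1708.10

Tue: 10:39–22:15 = 11 h 36 min
Wed: 06:39–16:00 = 9 h 21 min
Thu: 07:13–15:22 = 8 h 9 min
Fri: 10:45–22:14 = 11 h 29 min
Sat: 08:26–19:18 = 10 h 52 min
Total worked: 51 h 27 min = 3087 min.
Regular 44 h 0 min = 2640 min at $29.00/h; overtime 7 h 27 min = 447 min at $58.00/h.
Pay = (2640 × $29.00 + 447 × $58.00) ÷ 60 = $1708.10.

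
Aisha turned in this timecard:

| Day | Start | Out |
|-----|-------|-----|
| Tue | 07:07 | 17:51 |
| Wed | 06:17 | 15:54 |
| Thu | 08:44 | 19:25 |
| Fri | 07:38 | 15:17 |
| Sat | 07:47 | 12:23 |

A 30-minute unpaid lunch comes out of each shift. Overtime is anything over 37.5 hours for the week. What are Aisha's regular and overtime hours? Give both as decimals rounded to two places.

Tue: 07:07–17:51 = 10 h 44 min; less 30 min break → 10 h 14 min
Wed: 06:17–15:54 = 9 h 37 min; less 30 min break → 9 h 7 min
Thu: 08:44–19:25 = 10 h 41 min; less 30 min break → 10 h 11 min
Fri: 07:38–15:17 = 7 h 39 min; less 30 min break → 7 h 9 min
Sat: 07:47–12:23 = 4 h 36 min; less 30 min break → 4 h 6 min
Total worked: 40 h 47 min = 40.78 h.
Threshold 37.5 h → overtime 3 h 17 min, regular 37 h 30 min.

Regular 37.50 hours, overtime 3.28 hours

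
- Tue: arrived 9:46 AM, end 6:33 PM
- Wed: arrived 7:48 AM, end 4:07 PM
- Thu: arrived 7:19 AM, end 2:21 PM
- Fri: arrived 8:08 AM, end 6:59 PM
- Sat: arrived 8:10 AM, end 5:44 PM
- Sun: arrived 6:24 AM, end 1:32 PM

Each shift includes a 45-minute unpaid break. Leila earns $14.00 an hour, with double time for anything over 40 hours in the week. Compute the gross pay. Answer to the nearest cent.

Tue: 9:46 AM–6:33 PM = 8 h 47 min; less 45 min break → 8 h 2 min
Wed: 7:48 AM–4:07 PM = 8 h 19 min; less 45 min break → 7 h 34 min
Thu: 7:19 AM–2:21 PM = 7 h 2 min; less 45 min break → 6 h 17 min
Fri: 8:08 AM–6:59 PM = 10 h 51 min; less 45 min break → 10 h 6 min
Sat: 8:10 AM–5:44 PM = 9 h 34 min; less 45 min break → 8 h 49 min
Sun: 6:24 AM–1:32 PM = 7 h 8 min; less 45 min break → 6 h 23 min
Total worked: 47 h 11 min = 2831 min.
Regular 40 h 0 min = 2400 min at $14.00/h; overtime 7 h 11 min = 431 min at $28.00/h.
Pay = (2400 × $14.00 + 431 × $28.00) ÷ 60 = $761.13.

$761.13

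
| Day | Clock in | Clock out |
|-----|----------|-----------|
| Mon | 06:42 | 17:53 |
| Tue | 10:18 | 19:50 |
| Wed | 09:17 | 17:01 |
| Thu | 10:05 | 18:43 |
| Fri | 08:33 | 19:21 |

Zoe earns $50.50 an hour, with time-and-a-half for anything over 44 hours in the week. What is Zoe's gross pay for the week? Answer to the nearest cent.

Mon: 06:42–17:53 = 11 h 11 min
Tue: 10:18–19:50 = 9 h 32 min
Wed: 09:17–17:01 = 7 h 44 min
Thu: 10:05–18:43 = 8 h 38 min
Fri: 08:33–19:21 = 10 h 48 min
Total worked: 47 h 53 min = 2873 min.
Regular 44 h 0 min = 2640 min at $50.50/h; overtime 3 h 53 min = 233 min at $75.75/h.
Pay = (2640 × $50.50 + 233 × $75.75) ÷ 60 = $2516.16.

$2516.16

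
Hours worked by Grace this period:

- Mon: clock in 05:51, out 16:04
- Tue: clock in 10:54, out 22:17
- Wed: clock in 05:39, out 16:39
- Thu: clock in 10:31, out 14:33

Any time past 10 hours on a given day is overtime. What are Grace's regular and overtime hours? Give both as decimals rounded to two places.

Regular 34.03 hours, overtime 2.60 hours

Mon: 05:51–16:04 = 10 h 13 min
Tue: 10:54–22:17 = 11 h 23 min
Wed: 05:39–16:39 = 11 h 0 min
Thu: 10:31–14:33 = 4 h 2 min
Mon reg 10 h 0 min / OT 0 h 13 min; Tue reg 10 h 0 min / OT 1 h 23 min; Wed reg 10 h 0 min / OT 1 h 0 min; Thu reg 4 h 2 min / OT 0 h 0 min.
Totals: regular 34 h 2 min, overtime 2 h 36 min.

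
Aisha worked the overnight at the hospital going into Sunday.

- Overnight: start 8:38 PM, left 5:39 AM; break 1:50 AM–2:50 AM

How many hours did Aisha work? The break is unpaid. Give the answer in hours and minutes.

Overnight: 8:38 PM → midnight = 3 h 22 min; midnight → 5:39 AM = 5 h 39 min; span 9 h 1 min; less 60 min break → 8 h 1 min

8 h 1 min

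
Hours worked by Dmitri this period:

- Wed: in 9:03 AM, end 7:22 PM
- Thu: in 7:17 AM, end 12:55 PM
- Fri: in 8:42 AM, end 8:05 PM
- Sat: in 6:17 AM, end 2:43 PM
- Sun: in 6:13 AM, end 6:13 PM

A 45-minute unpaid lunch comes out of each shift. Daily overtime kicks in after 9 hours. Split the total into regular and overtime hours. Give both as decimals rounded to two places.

Wed: 9:03 AM–7:22 PM = 10 h 19 min; less 45 min break → 9 h 34 min
Thu: 7:17 AM–12:55 PM = 5 h 38 min; less 45 min break → 4 h 53 min
Fri: 8:42 AM–8:05 PM = 11 h 23 min; less 45 min break → 10 h 38 min
Sat: 6:17 AM–2:43 PM = 8 h 26 min; less 45 min break → 7 h 41 min
Sun: 6:13 AM–6:13 PM = 12 h 0 min; less 45 min break → 11 h 15 min
Wed reg 9 h 0 min / OT 0 h 34 min; Thu reg 4 h 53 min / OT 0 h 0 min; Fri reg 9 h 0 min / OT 1 h 38 min; Sat reg 7 h 41 min / OT 0 h 0 min; Sun reg 9 h 0 min / OT 2 h 15 min.
Totals: regular 39 h 34 min, overtime 4 h 27 min.

Regular 39.57 hours, overtime 4.45 hours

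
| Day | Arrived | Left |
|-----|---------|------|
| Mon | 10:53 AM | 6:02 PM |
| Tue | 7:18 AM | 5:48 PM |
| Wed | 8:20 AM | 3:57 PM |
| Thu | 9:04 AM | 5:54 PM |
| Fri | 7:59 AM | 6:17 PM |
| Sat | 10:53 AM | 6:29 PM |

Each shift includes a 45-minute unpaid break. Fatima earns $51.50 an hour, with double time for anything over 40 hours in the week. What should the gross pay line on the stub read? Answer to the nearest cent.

Mon: 10:53 AM–6:02 PM = 7 h 9 min; less 45 min break → 6 h 24 min
Tue: 7:18 AM–5:48 PM = 10 h 30 min; less 45 min break → 9 h 45 min
Wed: 8:20 AM–3:57 PM = 7 h 37 min; less 45 min break → 6 h 52 min
Thu: 9:04 AM–5:54 PM = 8 h 50 min; less 45 min break → 8 h 5 min
Fri: 7:59 AM–6:17 PM = 10 h 18 min; less 45 min break → 9 h 33 min
Sat: 10:53 AM–6:29 PM = 7 h 36 min; less 45 min break → 6 h 51 min
Total worked: 47 h 30 min = 2850 min.
Regular 40 h 0 min = 2400 min at $51.50/h; overtime 7 h 30 min = 450 min at $103.00/h.
Pay = (2400 × $51.50 + 450 × $103.00) ÷ 60 = $2832.50.

$2832.50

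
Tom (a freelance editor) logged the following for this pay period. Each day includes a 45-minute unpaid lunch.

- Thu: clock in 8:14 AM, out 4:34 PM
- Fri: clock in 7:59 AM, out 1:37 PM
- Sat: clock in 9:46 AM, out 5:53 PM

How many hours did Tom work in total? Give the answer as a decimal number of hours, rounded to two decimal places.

19.83 hours

Thu: 8:14 AM–4:34 PM = 8 h 20 min; less 45 min break → 7 h 35 min
Fri: 7:59 AM–1:37 PM = 5 h 38 min; less 45 min break → 4 h 53 min
Sat: 9:46 AM–5:53 PM = 8 h 7 min; less 45 min break → 7 h 22 min
Total: 7 h 35 min + 4 h 53 min + 7 h 22 min = 19 h 50 min.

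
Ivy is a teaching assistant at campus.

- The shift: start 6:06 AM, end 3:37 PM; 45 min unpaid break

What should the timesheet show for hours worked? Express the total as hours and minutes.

8 h 46 min

The shift: 6:06 AM–3:37 PM = 9 h 31 min; less 45 min break → 8 h 46 min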